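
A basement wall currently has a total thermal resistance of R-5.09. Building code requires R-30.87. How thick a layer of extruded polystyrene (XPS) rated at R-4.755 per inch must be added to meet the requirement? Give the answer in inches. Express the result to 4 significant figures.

ΔR = 30.87 − 5.09 = 25.78 ft²·°F·h/BTU
L = ΔR / (R/in) = 25.78/4.755 = 5.4217 in

5.422 in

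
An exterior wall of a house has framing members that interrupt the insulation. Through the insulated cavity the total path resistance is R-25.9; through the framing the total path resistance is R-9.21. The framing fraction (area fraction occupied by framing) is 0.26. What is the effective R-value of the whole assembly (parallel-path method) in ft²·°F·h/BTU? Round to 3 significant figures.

17.6 ft²·°F·h/BTU

U_eff = 0.74/25.9 + 0.26/9.21 = 0.02857 + 0.02823 = 0.0568
R_eff = 1/U_eff = 17.61 ft²·°F·h/BTU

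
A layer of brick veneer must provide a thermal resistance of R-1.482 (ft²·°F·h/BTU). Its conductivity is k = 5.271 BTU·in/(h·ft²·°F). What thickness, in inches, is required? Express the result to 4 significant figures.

7.812 in

L = R × k = 1.482 × 5.271 = 7.8116 in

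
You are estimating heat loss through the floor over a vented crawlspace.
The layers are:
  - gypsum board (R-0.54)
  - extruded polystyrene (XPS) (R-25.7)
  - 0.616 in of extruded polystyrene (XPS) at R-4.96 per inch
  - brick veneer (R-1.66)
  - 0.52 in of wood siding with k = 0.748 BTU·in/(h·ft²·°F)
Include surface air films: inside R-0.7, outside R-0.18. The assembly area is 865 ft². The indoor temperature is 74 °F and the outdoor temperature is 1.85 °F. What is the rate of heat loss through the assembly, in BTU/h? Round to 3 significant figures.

1920 BTU/h

0.616 × 4.96 = 3.055
0.52/0.748 = 0.6952
R_total = 0.7 + 0.54 + 25.7 + 3.055 + 1.66 + 0.6952 + 0.18 = 32.53 ft²·°F·h/BTU
Q = A·ΔT/R = 865 × (74 − 1.85) / 32.53 = 1918 BTU/h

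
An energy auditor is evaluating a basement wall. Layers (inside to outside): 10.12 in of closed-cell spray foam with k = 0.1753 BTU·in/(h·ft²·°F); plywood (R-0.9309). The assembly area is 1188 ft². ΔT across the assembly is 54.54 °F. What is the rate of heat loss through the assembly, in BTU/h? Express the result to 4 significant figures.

10.12/0.1753 = 57.73
R_total = 57.73 + 0.9309 = 58.661 ft²·°F·h/BTU
Q = A·ΔT/R = 1188 × 54.54 / 58.661 = 1104.6 BTU/h

1105 BTU/h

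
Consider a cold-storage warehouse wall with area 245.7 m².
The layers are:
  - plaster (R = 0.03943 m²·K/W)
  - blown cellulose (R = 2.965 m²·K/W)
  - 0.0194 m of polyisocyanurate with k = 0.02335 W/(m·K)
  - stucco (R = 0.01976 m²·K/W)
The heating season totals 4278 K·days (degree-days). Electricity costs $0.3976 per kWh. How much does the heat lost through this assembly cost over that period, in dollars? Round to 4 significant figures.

2602 dollars

0.0194/0.02335 = 0.83084
R_total = 0.03943 + 2.965 + 0.83084 + 0.01976 = 3.855 m²·K/W
E = A × HDD × 24 / R / 1000 = 245.7 × 4278 × 24 / 3.855 / 1000 = 6543.8 kWh
Cost = 6543.8 × 0.3976 = $2601.8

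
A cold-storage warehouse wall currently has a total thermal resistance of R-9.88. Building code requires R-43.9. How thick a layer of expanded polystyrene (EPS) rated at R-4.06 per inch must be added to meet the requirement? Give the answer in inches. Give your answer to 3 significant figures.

8.38 in

ΔR = 43.9 − 9.88 = 34.02 ft²·°F·h/BTU
L = ΔR / (R/in) = 34.02/4.06 = 8.379 in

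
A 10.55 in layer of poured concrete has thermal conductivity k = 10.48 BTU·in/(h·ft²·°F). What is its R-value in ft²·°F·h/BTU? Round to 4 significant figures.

1.007 ft²·°F·h/BTU

R = L/k = 10.55/10.48 = 1.0067 ft²·°F·h/BTU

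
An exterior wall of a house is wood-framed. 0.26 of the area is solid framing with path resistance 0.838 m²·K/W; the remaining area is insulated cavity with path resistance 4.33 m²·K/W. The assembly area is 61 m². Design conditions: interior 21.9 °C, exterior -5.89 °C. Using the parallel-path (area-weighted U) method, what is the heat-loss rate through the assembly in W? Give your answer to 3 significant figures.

816 W

U_eff = 0.74/4.33 + 0.26/0.838 = 0.1709 + 0.3103 = 0.4812
R_eff = 1/U_eff = 2.078 m²·K/W
Q = 61 × (21.9 − (-5.89)) / 2.078 = 815.7 W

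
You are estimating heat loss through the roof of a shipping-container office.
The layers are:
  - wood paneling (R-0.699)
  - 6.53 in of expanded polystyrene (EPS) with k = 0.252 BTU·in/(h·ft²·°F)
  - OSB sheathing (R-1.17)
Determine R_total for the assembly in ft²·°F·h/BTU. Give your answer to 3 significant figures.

6.53/0.252 = 25.91
R_total = 0.699 + 25.91 + 1.17 = 27.78 ft²·°F·h/BTU

27.8 ft²·°F·h/BTU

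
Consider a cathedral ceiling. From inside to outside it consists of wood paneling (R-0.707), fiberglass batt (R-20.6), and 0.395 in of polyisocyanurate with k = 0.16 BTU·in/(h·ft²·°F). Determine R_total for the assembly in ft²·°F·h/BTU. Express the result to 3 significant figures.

23.8 ft²·°F·h/BTU

0.395/0.16 = 2.469
R_total = 0.707 + 20.6 + 2.469 = 23.78 ft²·°F·h/BTU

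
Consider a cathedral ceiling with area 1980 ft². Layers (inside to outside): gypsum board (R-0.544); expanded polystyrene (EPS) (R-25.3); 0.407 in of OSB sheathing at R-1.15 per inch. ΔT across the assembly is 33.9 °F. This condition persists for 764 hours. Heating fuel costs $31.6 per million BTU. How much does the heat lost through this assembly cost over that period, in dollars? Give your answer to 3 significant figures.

0.407 × 1.15 = 0.468
R_total = 0.544 + 25.3 + 0.468 = 26.31 ft²·°F·h/BTU
Q = 1980 × 33.9 / 26.31 = 2551 BTU/h
E = 2551 × 764 = 1949000 BTU
Cost = 1949000/10⁶ × 31.6 = $61.59

61.6 dollars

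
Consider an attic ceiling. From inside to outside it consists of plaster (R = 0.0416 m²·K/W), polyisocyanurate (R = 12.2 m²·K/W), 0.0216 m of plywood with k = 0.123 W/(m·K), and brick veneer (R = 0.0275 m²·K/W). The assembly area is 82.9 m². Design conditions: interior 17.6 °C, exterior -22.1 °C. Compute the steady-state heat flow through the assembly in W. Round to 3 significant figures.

264 W

0.0216/0.123 = 0.1756
R_total = 0.0416 + 12.2 + 0.1756 + 0.0275 = 12.44 m²·K/W
Q = A·ΔT/R = 82.9 × (17.6 − (-22.1)) / 12.44 = 264.5 W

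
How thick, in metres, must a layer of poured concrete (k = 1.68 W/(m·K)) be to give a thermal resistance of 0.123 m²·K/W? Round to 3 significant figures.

L = R·k = 0.123 × 1.68 = 0.2066 m

0.207 m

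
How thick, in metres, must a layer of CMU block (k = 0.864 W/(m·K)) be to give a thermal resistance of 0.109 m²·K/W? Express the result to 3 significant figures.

L = R·k = 0.109 × 0.864 = 0.09418 m

0.0942 m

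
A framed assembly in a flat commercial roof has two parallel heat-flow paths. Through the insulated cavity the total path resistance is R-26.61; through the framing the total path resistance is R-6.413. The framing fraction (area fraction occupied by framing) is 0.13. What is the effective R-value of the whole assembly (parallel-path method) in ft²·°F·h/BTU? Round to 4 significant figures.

U_eff = 0.87/26.61 + 0.13/6.413 = 0.032694 + 0.020271 = 0.052966
R_eff = 1/U_eff = 18.88 ft²·°F·h/BTU

18.88 ft²·°F·h/BTU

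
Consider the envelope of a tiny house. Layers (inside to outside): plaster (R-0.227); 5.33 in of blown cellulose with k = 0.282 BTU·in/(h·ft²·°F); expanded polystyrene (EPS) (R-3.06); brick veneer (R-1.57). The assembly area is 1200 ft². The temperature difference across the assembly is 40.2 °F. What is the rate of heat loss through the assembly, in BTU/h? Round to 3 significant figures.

2030 BTU/h

5.33/0.282 = 18.9
R_total = 0.227 + 18.9 + 3.06 + 1.57 = 23.76 ft²·°F·h/BTU
Q = A·ΔT/R = 1200 × 40.2 / 23.76 = 2030 BTU/h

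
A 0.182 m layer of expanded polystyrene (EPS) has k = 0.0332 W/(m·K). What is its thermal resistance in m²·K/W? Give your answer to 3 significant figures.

5.48 m²·K/W

R = L/k = 0.182/0.0332 = 5.482 m²·K/W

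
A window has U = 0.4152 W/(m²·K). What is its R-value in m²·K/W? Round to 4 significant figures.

R = 1/U = 1/0.4152 = 2.4085

2.408 m²·K/W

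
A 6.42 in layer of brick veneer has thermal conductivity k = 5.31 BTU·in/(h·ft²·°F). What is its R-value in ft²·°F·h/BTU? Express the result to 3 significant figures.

R = L/k = 6.42/5.31 = 1.209 ft²·°F·h/BTU

1.21 ft²·°F·h/BTU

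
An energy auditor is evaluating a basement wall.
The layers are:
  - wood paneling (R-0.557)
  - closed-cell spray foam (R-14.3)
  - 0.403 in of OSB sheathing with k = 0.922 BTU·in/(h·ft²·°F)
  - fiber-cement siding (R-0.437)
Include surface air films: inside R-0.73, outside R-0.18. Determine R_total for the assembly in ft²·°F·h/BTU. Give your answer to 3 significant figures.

16.6 ft²·°F·h/BTU

0.403/0.922 = 0.4371
R_total = 0.73 + 0.557 + 14.3 + 0.4371 + 0.437 + 0.18 = 16.64 ft²·°F·h/BTU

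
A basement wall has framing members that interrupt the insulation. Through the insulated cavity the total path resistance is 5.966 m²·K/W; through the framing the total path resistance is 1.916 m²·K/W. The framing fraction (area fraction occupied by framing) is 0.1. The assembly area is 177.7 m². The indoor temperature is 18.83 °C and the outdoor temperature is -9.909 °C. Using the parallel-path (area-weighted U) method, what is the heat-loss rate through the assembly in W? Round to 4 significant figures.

1037 W

U_eff = 0.9/5.966 + 0.1/1.916 = 0.15085 + 0.052192 = 0.20305
R_eff = 1/U_eff = 4.925 m²·K/W
Q = 177.7 × (18.83 − (-9.909)) / 4.925 = 1036.9 W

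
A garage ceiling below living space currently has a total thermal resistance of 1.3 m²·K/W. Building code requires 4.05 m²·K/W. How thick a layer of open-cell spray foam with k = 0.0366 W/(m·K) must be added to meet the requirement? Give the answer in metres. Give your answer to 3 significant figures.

ΔR = 4.05 − 1.3 = 2.75 m²·K/W
L = ΔR × k = 2.75 × 0.0366 = 0.1007 m

0.101 m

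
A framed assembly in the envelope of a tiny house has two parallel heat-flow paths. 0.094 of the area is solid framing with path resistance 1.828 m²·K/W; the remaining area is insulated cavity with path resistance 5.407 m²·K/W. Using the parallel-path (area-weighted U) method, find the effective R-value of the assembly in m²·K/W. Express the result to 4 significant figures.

4.567 m²·K/W

U_eff = 0.906/5.407 + 0.094/1.828 = 0.16756 + 0.051422 = 0.21898
R_eff = 1/U_eff = 4.5666 m²·K/W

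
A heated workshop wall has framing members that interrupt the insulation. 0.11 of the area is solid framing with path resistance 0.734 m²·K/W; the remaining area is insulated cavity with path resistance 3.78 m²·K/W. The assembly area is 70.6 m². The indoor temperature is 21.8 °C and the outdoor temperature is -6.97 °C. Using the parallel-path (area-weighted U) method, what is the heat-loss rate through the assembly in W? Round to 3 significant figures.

783 W

U_eff = 0.89/3.78 + 0.11/0.734 = 0.2354 + 0.1499 = 0.3853
R_eff = 1/U_eff = 2.595 m²·K/W
Q = 70.6 × (21.8 − (-6.97)) / 2.595 = 782.6 W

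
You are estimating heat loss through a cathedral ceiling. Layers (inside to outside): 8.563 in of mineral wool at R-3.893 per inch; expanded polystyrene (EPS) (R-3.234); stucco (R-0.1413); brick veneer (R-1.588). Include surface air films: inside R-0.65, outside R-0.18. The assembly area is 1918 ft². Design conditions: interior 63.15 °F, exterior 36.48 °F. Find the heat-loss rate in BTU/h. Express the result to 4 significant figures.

8.563 × 3.893 = 33.336
R_total = 0.65 + 33.336 + 3.234 + 0.1413 + 1.588 + 0.18 = 39.129 ft²·°F·h/BTU
Q = A·ΔT/R = 1918 × (63.15 − 36.48) / 39.129 = 1307.3 BTU/h

1307 BTU/h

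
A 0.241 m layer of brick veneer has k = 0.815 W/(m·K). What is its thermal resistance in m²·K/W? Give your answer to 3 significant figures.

R = L/k = 0.241/0.815 = 0.2957 m²·K/W

0.296 m²·K/W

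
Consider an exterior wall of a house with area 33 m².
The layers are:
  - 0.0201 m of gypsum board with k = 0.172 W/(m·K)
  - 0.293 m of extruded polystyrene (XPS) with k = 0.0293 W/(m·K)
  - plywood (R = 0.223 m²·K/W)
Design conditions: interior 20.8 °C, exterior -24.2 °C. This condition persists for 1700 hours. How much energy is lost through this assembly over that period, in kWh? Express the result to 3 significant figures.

0.0201/0.172 = 0.1169
0.293/0.0293 = 10
R_total = 0.1169 + 10 + 0.223 = 10.34 m²·K/W
Q = 33 × (20.8 − (-24.2)) / 10.34 = 143.6 W
E = 143.6 W × 1700 h / 1000 = 244.2 kWh

244 kWh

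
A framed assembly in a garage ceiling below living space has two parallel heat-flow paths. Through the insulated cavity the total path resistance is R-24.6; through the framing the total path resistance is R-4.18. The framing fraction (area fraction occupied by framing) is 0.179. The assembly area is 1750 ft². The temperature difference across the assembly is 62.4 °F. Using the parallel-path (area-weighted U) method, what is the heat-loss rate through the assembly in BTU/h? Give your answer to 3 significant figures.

U_eff = 0.821/24.6 + 0.179/4.18 = 0.03337 + 0.04282 = 0.0762
R_eff = 1/U_eff = 13.12 ft²·°F·h/BTU
Q = 1750 × 62.4 / 13.12 = 8321 BTU/h

8320 BTU/h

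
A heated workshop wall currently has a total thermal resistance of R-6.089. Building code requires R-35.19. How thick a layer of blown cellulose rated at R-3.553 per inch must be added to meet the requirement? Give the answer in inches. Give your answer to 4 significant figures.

8.191 in

ΔR = 35.19 − 6.089 = 29.101 ft²·°F·h/BTU
L = ΔR / (R/in) = 29.101/3.553 = 8.1905 in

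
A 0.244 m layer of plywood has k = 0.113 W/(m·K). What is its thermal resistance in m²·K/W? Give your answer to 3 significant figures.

2.16 m²·K/W

R = L/k = 0.244/0.113 = 2.159 m²·K/W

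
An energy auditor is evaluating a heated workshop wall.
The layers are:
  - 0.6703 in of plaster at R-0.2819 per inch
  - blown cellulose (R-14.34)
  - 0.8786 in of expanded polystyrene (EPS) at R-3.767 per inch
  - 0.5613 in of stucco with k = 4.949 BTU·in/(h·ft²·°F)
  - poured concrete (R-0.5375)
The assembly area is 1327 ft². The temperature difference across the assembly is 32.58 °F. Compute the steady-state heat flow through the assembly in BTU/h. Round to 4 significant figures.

0.6703 × 0.2819 = 0.18896
0.8786 × 3.767 = 3.3097
0.5613/4.949 = 0.11342
R_total = 0.18896 + 14.34 + 3.3097 + 0.11342 + 0.5375 = 18.49 ft²·°F·h/BTU
Q = A·ΔT/R = 1327 × 32.58 / 18.49 = 2338.3 BTU/h

2338 BTU/h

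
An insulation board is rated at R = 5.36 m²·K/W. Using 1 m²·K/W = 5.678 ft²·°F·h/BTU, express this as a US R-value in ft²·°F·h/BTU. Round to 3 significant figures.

R_US = 5.36 × 5.678 = 30.43

30.4 ft²·°F·h/BTU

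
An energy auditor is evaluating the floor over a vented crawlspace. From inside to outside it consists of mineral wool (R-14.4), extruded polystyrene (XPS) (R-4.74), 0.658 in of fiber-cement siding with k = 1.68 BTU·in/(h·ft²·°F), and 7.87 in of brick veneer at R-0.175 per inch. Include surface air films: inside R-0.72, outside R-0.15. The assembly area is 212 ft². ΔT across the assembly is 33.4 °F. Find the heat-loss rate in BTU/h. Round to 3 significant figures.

0.658/1.68 = 0.3917
7.87 × 0.175 = 1.377
R_total = 0.72 + 14.4 + 4.74 + 0.3917 + 1.377 + 0.15 = 21.78 ft²·°F·h/BTU
Q = A·ΔT/R = 212 × 33.4 / 21.78 = 325.1 BTU/h

325 BTU/h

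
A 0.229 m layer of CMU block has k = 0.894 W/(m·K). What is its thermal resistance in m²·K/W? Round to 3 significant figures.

R = L/k = 0.229/0.894 = 0.2562 m²·K/W

0.256 m²·K/W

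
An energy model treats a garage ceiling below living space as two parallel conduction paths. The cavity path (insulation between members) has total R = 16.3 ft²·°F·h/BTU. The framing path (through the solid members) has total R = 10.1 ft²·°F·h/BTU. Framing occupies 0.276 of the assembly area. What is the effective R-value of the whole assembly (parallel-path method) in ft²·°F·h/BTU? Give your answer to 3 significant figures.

U_eff = 0.724/16.3 + 0.276/10.1 = 0.04442 + 0.02733 = 0.07174
R_eff = 1/U_eff = 13.94 ft²·°F·h/BTU

13.9 ft²·°F·h/BTU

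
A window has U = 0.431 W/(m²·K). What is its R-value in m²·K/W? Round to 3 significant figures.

2.32 m²·K/W

R = 1/U = 1/0.431 = 2.32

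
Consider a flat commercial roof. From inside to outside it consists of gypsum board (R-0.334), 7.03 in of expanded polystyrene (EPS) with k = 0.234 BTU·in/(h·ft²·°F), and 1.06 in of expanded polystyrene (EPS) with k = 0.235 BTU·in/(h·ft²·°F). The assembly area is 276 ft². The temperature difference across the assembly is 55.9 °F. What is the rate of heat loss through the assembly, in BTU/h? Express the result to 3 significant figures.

7.03/0.234 = 30.04
1.06/0.235 = 4.511
R_total = 0.334 + 30.04 + 4.511 = 34.89 ft²·°F·h/BTU
Q = A·ΔT/R = 276 × 55.9 / 34.89 = 442.2 BTU/h

442 BTU/h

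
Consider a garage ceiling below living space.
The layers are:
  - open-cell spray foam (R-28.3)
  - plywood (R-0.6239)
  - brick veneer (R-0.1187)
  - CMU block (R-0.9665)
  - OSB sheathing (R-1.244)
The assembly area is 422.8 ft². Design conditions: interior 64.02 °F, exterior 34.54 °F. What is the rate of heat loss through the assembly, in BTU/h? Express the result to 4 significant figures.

R_total = 28.3 + 0.6239 + 0.1187 + 0.9665 + 1.244 = 31.253 ft²·°F·h/BTU
Q = A·ΔT/R = 422.8 × (64.02 − 34.54) / 31.253 = 398.81 BTU/h

398.8 BTU/h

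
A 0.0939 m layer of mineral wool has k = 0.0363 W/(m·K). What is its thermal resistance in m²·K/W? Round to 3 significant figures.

2.59 m²·K/W

R = L/k = 0.0939/0.0363 = 2.587 m²·K/W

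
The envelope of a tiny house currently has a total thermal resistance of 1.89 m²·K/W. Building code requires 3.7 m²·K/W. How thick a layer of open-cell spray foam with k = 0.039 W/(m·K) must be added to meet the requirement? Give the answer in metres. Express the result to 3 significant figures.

0.0706 m

ΔR = 3.7 − 1.89 = 1.81 m²·K/W
L = ΔR × k = 1.81 × 0.039 = 0.07059 m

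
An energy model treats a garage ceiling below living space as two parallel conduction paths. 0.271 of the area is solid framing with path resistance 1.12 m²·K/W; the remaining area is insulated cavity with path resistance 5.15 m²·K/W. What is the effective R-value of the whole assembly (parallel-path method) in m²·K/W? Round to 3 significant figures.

U_eff = 0.729/5.15 + 0.271/1.12 = 0.1416 + 0.242 = 0.3835
R_eff = 1/U_eff = 2.607 m²·K/W

2.61 m²·K/W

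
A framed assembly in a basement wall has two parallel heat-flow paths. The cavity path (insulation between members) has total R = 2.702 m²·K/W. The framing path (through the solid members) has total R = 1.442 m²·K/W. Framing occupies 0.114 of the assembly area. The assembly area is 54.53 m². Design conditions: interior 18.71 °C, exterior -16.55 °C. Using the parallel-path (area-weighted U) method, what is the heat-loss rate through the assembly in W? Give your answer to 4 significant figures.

782.5 W

U_eff = 0.886/2.702 + 0.114/1.442 = 0.32791 + 0.079057 = 0.40696
R_eff = 1/U_eff = 2.4572 m²·K/W
Q = 54.53 × (18.71 − (-16.55)) / 2.4572 = 782.48 W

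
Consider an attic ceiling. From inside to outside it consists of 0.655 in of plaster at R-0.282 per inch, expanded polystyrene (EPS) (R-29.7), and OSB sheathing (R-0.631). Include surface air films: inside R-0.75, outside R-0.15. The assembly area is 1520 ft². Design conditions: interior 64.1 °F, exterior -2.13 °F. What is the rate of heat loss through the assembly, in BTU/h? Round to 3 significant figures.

3200 BTU/h

0.655 × 0.282 = 0.1847
R_total = 0.75 + 0.1847 + 29.7 + 0.631 + 0.15 = 31.42 ft²·°F·h/BTU
Q = A·ΔT/R = 1520 × (64.1 − (-2.13)) / 31.42 = 3204 BTU/h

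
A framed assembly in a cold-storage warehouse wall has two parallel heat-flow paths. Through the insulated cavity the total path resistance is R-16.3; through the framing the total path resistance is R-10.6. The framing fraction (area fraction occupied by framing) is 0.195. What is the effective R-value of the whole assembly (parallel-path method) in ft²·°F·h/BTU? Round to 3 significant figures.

U_eff = 0.805/16.3 + 0.195/10.6 = 0.04939 + 0.0184 = 0.06778
R_eff = 1/U_eff = 14.75 ft²·°F·h/BTU

14.8 ft²·°F·h/BTU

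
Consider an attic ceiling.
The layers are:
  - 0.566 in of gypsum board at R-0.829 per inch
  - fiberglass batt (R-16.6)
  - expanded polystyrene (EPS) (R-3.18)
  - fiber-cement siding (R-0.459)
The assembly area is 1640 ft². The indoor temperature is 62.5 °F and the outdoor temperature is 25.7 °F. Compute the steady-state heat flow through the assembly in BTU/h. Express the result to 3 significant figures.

2910 BTU/h

0.566 × 0.829 = 0.4692
R_total = 0.4692 + 16.6 + 3.18 + 0.459 = 20.71 ft²·°F·h/BTU
Q = A·ΔT/R = 1640 × (62.5 − 25.7) / 20.71 = 2914 BTU/h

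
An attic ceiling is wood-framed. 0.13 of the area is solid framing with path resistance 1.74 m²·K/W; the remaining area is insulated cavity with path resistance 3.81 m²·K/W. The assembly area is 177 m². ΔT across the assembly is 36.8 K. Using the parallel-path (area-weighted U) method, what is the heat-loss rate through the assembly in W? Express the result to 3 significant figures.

1970 W

U_eff = 0.87/3.81 + 0.13/1.74 = 0.2283 + 0.07471 = 0.3031
R_eff = 1/U_eff = 3.3 m²·K/W
Q = 177 × 36.8 / 3.3 = 1974 W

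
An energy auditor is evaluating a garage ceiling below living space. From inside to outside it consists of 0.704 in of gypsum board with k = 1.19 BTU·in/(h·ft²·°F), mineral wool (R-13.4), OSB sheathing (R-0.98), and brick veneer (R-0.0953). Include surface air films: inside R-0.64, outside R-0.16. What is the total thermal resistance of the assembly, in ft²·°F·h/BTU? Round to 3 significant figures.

15.9 ft²·°F·h/BTU

0.704/1.19 = 0.5916
R_total = 0.64 + 0.5916 + 13.4 + 0.98 + 0.0953 + 0.16 = 15.87 ft²·°F·h/BTU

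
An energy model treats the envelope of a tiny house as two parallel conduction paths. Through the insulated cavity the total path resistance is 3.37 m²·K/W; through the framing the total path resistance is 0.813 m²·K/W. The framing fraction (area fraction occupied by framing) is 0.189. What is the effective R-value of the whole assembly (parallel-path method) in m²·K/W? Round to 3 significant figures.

U_eff = 0.811/3.37 + 0.189/0.813 = 0.2407 + 0.2325 = 0.4731
R_eff = 1/U_eff = 2.114 m²·K/W

2.11 m²·K/W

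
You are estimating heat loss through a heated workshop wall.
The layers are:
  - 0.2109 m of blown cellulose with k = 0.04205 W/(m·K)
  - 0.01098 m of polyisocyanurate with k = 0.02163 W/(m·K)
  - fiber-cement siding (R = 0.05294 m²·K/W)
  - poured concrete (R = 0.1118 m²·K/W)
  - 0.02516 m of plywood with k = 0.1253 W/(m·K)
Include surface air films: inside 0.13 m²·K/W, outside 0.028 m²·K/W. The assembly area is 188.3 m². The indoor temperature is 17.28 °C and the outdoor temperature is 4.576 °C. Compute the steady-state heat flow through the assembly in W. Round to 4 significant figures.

395.6 W

0.2109/0.04205 = 5.0155
0.01098/0.02163 = 0.50763
0.02516/0.1253 = 0.2008
R_total = 0.13 + 5.0155 + 0.50763 + 0.05294 + 0.1118 + 0.2008 + 0.028 = 6.0466 m²·K/W
Q = A·ΔT/R = 188.3 × (17.28 − 4.576) / 6.0466 = 395.62 W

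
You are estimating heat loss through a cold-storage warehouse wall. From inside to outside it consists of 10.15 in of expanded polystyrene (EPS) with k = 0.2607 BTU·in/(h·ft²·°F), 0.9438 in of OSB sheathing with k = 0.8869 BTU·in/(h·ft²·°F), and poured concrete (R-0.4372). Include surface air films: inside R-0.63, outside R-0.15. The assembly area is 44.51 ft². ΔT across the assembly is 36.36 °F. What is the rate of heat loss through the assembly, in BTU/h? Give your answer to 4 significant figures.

39.27 BTU/h

10.15/0.2607 = 38.934
0.9438/0.8869 = 1.0642
R_total = 0.63 + 38.934 + 1.0642 + 0.4372 + 0.15 = 41.215 ft²·°F·h/BTU
Q = A·ΔT/R = 44.51 × 36.36 / 41.215 = 39.267 BTU/h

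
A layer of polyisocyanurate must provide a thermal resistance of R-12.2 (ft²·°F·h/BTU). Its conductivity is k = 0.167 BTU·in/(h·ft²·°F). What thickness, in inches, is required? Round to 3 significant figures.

2.04 in

L = R × k = 12.2 × 0.167 = 2.037 in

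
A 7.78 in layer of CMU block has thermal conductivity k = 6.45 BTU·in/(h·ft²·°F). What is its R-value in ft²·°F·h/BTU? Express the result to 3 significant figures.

R = L/k = 7.78/6.45 = 1.206 ft²·°F·h/BTU

1.21 ft²·°F·h/BTU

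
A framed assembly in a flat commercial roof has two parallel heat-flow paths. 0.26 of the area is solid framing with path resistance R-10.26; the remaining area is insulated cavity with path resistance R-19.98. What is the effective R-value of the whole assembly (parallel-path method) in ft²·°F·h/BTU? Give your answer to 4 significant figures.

U_eff = 0.74/19.98 + 0.26/10.26 = 0.037037 + 0.025341 = 0.062378
R_eff = 1/U_eff = 16.031 ft²·°F·h/BTU

16.03 ft²·°F·h/BTU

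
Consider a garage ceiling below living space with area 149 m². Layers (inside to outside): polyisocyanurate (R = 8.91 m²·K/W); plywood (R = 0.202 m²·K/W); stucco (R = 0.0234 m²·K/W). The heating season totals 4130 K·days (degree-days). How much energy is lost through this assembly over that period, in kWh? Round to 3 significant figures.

R_total = 8.91 + 0.202 + 0.0234 = 9.135 m²·K/W
E = A × HDD × 24 / R / 1000 = 149 × 4130 × 24 / 9.135 / 1000 = 1617 kWh

1620 kWh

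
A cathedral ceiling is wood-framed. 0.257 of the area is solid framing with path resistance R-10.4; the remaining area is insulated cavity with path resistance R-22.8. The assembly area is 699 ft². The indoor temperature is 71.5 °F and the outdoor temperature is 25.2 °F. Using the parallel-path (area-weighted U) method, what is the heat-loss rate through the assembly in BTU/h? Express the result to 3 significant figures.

1850 BTU/h

U_eff = 0.743/22.8 + 0.257/10.4 = 0.03259 + 0.02471 = 0.0573
R_eff = 1/U_eff = 17.45 ft²·°F·h/BTU
Q = 699 × (71.5 − 25.2) / 17.45 = 1854 BTU/h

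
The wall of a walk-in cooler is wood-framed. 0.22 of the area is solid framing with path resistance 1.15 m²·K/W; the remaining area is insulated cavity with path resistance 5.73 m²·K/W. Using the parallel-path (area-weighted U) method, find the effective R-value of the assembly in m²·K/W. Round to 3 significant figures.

U_eff = 0.78/5.73 + 0.22/1.15 = 0.1361 + 0.1913 = 0.3274
R_eff = 1/U_eff = 3.054 m²·K/W

3.05 m²·K/W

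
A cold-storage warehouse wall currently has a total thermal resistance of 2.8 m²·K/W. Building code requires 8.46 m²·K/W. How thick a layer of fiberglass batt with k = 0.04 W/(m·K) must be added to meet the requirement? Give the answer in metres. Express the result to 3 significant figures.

0.226 m

ΔR = 8.46 − 2.8 = 5.66 m²·K/W
L = ΔR × k = 5.66 × 0.04 = 0.2264 m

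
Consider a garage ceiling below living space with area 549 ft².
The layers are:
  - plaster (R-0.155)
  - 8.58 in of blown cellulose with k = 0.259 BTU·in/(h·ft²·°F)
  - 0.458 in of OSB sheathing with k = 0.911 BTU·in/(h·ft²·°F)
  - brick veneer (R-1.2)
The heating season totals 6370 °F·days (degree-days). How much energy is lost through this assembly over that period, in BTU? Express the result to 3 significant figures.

2400000 BTU

8.58/0.259 = 33.13
0.458/0.911 = 0.5027
R_total = 0.155 + 33.13 + 0.5027 + 1.2 = 34.99 ft²·°F·h/BTU
E = A × HDD × 24 / R = 549 × 6370 × 24 / 34.99 = 2399000 BTU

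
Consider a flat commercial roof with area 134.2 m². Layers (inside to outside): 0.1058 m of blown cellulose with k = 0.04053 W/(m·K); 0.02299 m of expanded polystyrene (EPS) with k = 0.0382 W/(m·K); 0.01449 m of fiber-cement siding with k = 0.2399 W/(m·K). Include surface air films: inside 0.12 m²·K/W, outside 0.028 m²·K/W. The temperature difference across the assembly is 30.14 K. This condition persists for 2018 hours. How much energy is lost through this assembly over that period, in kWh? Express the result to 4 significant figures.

2386 kWh

0.1058/0.04053 = 2.6104
0.02299/0.0382 = 0.60183
0.01449/0.2399 = 0.0604
R_total = 0.12 + 2.6104 + 0.60183 + 0.0604 + 0.028 = 3.4206 m²·K/W
Q = 134.2 × 30.14 / 3.4206 = 1182.5 W
E = 1182.5 W × 2018 h / 1000 = 2386.2 kWh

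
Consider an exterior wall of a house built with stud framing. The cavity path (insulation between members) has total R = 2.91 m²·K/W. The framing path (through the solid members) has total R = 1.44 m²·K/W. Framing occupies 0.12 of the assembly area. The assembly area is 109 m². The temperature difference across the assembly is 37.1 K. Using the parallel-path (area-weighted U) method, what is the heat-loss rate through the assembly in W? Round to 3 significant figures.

U_eff = 0.88/2.91 + 0.12/1.44 = 0.3024 + 0.08333 = 0.3857
R_eff = 1/U_eff = 2.592 m²·K/W
Q = 109 × 37.1 / 2.592 = 1560 W

1560 W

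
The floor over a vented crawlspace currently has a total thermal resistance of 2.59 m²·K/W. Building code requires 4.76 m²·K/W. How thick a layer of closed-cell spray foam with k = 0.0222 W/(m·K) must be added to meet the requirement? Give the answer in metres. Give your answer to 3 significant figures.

ΔR = 4.76 − 2.59 = 2.17 m²·K/W
L = ΔR × k = 2.17 × 0.0222 = 0.04817 m

0.0482 m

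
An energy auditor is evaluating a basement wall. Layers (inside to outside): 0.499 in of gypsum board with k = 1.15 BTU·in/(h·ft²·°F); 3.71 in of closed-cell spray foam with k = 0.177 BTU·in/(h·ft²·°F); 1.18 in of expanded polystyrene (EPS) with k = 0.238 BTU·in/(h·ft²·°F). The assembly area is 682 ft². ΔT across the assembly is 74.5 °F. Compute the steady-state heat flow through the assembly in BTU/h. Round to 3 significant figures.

1930 BTU/h

0.499/1.15 = 0.4339
3.71/0.177 = 20.96
1.18/0.238 = 4.958
R_total = 0.4339 + 20.96 + 4.958 = 26.35 ft²·°F·h/BTU
Q = A·ΔT/R = 682 × 74.5 / 26.35 = 1928 BTU/h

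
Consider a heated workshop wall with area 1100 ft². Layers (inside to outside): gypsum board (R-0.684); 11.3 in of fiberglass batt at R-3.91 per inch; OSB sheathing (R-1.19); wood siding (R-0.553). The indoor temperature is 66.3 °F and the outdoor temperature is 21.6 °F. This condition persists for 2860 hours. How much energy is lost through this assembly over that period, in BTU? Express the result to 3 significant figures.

3020000 BTU

11.3 × 3.91 = 44.18
R_total = 0.684 + 44.18 + 1.19 + 0.553 = 46.61 ft²·°F·h/BTU
Q = 1100 × (66.3 − 21.6) / 46.61 = 1055 BTU/h
E = 1055 × 2860 = 3017000 BTU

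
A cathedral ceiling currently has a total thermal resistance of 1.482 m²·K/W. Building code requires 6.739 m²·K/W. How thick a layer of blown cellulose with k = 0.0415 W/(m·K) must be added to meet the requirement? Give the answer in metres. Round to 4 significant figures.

ΔR = 6.739 − 1.482 = 5.257 m²·K/W
L = ΔR × k = 5.257 × 0.0415 = 0.21817 m

0.2182 m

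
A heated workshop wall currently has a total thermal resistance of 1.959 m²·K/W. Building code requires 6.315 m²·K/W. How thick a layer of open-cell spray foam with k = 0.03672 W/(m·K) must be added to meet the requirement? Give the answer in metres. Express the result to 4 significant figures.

0.1600 m

ΔR = 6.315 − 1.959 = 4.356 m²·K/W
L = ΔR × k = 4.356 × 0.03672 = 0.15995 m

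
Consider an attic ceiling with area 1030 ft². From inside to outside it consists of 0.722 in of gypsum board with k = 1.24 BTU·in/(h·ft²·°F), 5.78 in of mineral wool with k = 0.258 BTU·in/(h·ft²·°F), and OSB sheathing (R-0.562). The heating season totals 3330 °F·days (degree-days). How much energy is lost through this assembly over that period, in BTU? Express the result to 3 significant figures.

0.722/1.24 = 0.5823
5.78/0.258 = 22.4
R_total = 0.5823 + 22.4 + 0.562 = 23.55 ft²·°F·h/BTU
E = A × HDD × 24 / R = 1030 × 3330 × 24 / 23.55 = 3496000 BTU

3500000 BTU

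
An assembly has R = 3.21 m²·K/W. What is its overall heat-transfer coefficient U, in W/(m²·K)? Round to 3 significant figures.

U = 1/R = 1/3.21 = 0.3115

0.312 W/(m²·K)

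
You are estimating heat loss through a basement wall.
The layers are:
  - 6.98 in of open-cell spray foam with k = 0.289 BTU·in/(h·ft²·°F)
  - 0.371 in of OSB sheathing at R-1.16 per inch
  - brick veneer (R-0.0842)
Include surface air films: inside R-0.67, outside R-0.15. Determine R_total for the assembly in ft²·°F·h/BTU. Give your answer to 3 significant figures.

6.98/0.289 = 24.15
0.371 × 1.16 = 0.4304
R_total = 0.67 + 24.15 + 0.4304 + 0.0842 + 0.15 = 25.49 ft²·°F·h/BTU

25.5 ft²·°F·h/BTU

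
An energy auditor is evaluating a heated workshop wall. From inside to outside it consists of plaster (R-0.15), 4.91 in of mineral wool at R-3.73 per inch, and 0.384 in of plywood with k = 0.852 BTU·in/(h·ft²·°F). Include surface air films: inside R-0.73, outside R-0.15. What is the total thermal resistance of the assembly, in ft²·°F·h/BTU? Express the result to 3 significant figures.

19.8 ft²·°F·h/BTU

4.91 × 3.73 = 18.31
0.384/0.852 = 0.4507
R_total = 0.73 + 0.15 + 18.31 + 0.4507 + 0.15 = 19.8 ft²·°F·h/BTU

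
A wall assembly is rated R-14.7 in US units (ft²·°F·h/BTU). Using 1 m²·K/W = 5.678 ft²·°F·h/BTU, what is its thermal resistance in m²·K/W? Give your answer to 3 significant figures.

2.59 m²·K/W

R_SI = 14.7/5.678 = 2.589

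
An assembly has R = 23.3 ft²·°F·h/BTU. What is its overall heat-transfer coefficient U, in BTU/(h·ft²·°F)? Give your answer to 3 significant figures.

U = 1/R = 1/23.3 = 0.04292

0.0429 BTU/(h·ft²·°F)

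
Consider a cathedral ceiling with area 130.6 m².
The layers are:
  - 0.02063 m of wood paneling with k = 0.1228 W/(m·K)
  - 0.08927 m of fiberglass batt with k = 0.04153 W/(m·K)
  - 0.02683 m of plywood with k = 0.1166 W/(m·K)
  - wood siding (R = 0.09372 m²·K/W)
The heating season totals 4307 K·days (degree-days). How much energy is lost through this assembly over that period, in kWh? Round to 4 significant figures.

5111 kWh

0.02063/0.1228 = 0.168
0.08927/0.04153 = 2.1495
0.02683/0.1166 = 0.2301
R_total = 0.168 + 2.1495 + 0.2301 + 0.09372 = 2.6414 m²·K/W
E = A × HDD × 24 / R / 1000 = 130.6 × 4307 × 24 / 2.6414 / 1000 = 5111 kWh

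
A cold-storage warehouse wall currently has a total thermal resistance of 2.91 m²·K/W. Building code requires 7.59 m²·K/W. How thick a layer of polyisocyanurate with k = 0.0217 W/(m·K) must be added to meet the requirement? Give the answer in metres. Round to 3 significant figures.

ΔR = 7.59 − 2.91 = 4.68 m²·K/W
L = ΔR × k = 4.68 × 0.0217 = 0.1016 m

0.102 m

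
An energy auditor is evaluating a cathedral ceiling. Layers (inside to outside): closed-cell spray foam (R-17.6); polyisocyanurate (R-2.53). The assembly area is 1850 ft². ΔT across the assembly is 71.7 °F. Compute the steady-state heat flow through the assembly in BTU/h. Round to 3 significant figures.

6590 BTU/h

R_total = 17.6 + 2.53 = 20.13 ft²·°F·h/BTU
Q = A·ΔT/R = 1850 × 71.7 / 20.13 = 6589 BTU/h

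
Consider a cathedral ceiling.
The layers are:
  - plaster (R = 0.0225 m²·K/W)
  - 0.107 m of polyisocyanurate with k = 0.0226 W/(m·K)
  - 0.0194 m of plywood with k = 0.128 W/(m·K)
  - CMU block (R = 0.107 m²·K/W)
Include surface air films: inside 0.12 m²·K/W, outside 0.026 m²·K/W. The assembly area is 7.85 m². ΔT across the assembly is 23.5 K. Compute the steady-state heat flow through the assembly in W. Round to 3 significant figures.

0.107/0.0226 = 4.735
0.0194/0.128 = 0.1516
R_total = 0.12 + 0.0225 + 4.735 + 0.1516 + 0.107 + 0.026 = 5.162 m²·K/W
Q = A·ΔT/R = 7.85 × 23.5 / 5.162 = 35.74 W

35.7 W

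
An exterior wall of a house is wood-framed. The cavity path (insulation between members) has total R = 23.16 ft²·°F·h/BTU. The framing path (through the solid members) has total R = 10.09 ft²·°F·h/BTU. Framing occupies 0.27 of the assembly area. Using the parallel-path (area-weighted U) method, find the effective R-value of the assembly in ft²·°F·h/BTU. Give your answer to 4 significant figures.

U_eff = 0.73/23.16 + 0.27/10.09 = 0.03152 + 0.026759 = 0.058279
R_eff = 1/U_eff = 17.159 ft²·°F·h/BTU

17.16 ft²·°F·h/BTU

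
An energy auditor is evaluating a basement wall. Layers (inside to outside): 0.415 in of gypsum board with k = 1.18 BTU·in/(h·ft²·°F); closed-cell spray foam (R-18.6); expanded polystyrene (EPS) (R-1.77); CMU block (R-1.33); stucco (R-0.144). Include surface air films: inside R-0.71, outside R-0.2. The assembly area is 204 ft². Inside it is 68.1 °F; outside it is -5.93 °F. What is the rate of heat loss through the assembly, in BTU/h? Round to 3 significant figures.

654 BTU/h

0.415/1.18 = 0.3517
R_total = 0.71 + 0.3517 + 18.6 + 1.77 + 1.33 + 0.144 + 0.2 = 23.11 ft²·°F·h/BTU
Q = A·ΔT/R = 204 × (68.1 − (-5.93)) / 23.11 = 653.6 BTU/h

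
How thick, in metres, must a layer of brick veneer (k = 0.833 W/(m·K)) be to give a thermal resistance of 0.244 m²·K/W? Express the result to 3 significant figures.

L = R·k = 0.244 × 0.833 = 0.2033 m

0.203 m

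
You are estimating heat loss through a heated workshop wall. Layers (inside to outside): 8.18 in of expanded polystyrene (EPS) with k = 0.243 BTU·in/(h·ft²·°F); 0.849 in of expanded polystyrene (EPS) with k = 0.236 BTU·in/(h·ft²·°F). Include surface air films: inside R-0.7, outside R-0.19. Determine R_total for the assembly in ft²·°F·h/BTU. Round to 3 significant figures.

38.2 ft²·°F·h/BTU

8.18/0.243 = 33.66
0.849/0.236 = 3.597
R_total = 0.7 + 33.66 + 3.597 + 0.19 = 38.15 ft²·°F·h/BTU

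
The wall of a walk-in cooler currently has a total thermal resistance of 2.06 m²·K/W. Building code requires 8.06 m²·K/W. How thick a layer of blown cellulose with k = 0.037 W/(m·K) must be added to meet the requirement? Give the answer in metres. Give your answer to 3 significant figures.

ΔR = 8.06 − 2.06 = 6 m²·K/W
L = ΔR × k = 6 × 0.037 = 0.222 m

0.222 m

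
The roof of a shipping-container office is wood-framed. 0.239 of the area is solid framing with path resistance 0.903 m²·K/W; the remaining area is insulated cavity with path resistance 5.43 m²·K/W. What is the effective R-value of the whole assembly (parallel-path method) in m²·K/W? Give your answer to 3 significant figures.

2.47 m²·K/W

U_eff = 0.761/5.43 + 0.239/0.903 = 0.1401 + 0.2647 = 0.4048
R_eff = 1/U_eff = 2.47 m²·K/W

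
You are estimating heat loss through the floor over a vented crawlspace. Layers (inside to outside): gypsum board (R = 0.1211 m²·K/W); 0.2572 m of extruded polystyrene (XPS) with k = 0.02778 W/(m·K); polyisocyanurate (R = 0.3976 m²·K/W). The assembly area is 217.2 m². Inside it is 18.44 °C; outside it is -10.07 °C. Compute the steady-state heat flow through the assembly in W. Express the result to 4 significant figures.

0.2572/0.02778 = 9.2585
R_total = 0.1211 + 9.2585 + 0.3976 = 9.7772 m²·K/W
Q = A·ΔT/R = 217.2 × (18.44 − (-10.07)) / 9.7772 = 633.35 W

633.4 W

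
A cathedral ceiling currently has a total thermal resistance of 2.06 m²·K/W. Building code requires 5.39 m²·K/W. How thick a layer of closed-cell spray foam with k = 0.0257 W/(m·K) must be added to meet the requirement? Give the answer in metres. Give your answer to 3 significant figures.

0.0856 m

ΔR = 5.39 − 2.06 = 3.33 m²·K/W
L = ΔR × k = 3.33 × 0.0257 = 0.08558 m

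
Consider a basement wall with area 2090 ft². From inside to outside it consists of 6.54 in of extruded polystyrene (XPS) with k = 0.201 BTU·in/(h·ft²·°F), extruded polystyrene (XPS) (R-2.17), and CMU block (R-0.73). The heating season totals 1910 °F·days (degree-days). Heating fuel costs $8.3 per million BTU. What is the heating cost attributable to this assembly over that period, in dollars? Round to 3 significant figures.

6.54/0.201 = 32.54
R_total = 32.54 + 2.17 + 0.73 = 35.44 ft²·°F·h/BTU
E = A × HDD × 24 / R = 2090 × 1910 × 24 / 35.44 = 2704000 BTU
Cost = 2704000/10⁶ × 8.3 = $22.44

22.4 dollars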